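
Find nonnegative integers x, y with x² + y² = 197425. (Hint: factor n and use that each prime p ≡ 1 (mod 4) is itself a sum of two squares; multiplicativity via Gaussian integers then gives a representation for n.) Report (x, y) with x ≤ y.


Step 1: Factor n = 197425 = 5^2 · 53 · 149.
Step 2: Check the mod-4 condition on each prime factor: 5 ≡ 1 (mod 4), exponent 2; 53 ≡ 1 (mod 4), exponent 1; 149 ≡ 1 (mod 4), exponent 1.
All primes ≡ 3 (mod 4) appear to even exponent (or don't appear), so by the two-squares theorem n IS expressible as a sum of two squares.
Step 3: Build a representation. Group n = k² · m with k = 5 and m = 53 · 149 = 7897 (a product of primes ≡ 1 (mod 4)); a representation of m scales to one of n via (k·x)² + (k·y)² = k²(x² + y²). Each prime p ≡ 1 (mod 4) is itself a sum of two squares; find a² by testing p − a² for a perfect square:
  53: 53 − 1² = 52, 53 − 2² = 49 = 7² ⇒ 53 = 2² + 7².
  149: 149 − 1² = 148, 149 − 2² = 145, 149 − 3² = 140, 149 − 4² = 133, 149 − 5² = 124, 149 − 6² = 113, 149 − 7² = 100 = 10² ⇒ 149 = 7² + 10².
  Combine using the Brahmagupta–Fibonacci identity (a² + b²)(c² + d²) = (ac − bd)² + (ad + bc)² = (ac + bd)² + (ad − bc)²:
  53 · 149 = 7897: from (2² + 7²)(7² + 10²), take (2·7 − 7·10, 2·10 + 7·7) = (14 − 70, 20 + 49) = (-56, 69); dropping signs (only squares matter) gives (56, 69); check 56² + 69² = 3136 + 4761 = 7897 ✓.
  Scale by k = 5: (5·56, 5·69) = (280, 345).
Step 4: Order so x ≤ y and verify: 280² + 345² = 78400 + 119025 = 197425 = n. ✓

n = 197425 = 280² + 345² (one valid representation with x ≤ y).


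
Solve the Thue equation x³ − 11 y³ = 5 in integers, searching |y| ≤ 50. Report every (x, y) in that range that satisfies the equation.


The equation is x³ - 11y³ = 5. For fixed y, x³ = 11·y³ + 5, so a solution requires the RHS to be a perfect cube.
Strategy: iterate y from -50 to 50, compute RHS = 11·y³ + 5, and check whether it is a (positive or negative) perfect cube.
Check small values of y:
  y = 0: RHS = 5 is not a perfect cube.
  y = 1: RHS = 16 is not a perfect cube.
  y = -1: RHS = -6 is not a perfect cube.
  y = 2: RHS = 93 is not a perfect cube.
  y = -2: RHS = -83 is not a perfect cube.
  y = 3: RHS = 302 is not a perfect cube.
  y = -3: RHS = -292 is not a perfect cube.
Continuing the search up to |y| = 50 finds no solutions either.
No (x, y) in the scanned range satisfies the equation.

No integer solutions with |y| ≤ 50.


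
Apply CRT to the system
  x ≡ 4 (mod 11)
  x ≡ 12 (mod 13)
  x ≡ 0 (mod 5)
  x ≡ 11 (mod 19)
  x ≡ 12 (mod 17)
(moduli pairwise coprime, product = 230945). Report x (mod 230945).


Product of moduli M = 11 · 13 · 5 · 19 · 17 = 230945.
Merge one congruence at a time:
  Start: x ≡ 4 (mod 11).
  Combine with x ≡ 12 (mod 13); new modulus lcm = 143.
    Write x = 4 + 11·t and substitute into x ≡ 12 (mod 13): 11·t ≡ 12 − 4 = 8 (mod 13).
    The inverse of 11 mod 13 is 6 (since 11·6 = 66 = 5·13 + 1), so t ≡ 6·8 = 48 ≡ 9 (mod 13).
    Then x = 4 + 11·9 = 103, valid modulo lcm(11, 13) = 143: x ≡ 103 (mod 143).
  Combine with x ≡ 0 (mod 5); new modulus lcm = 715.
    Write x = 103 + 143·t and substitute into x ≡ 0 (mod 5): 143·t ≡ 0 − 103 = -103 (mod 5).
    Reduce coefficients mod 5: 3·t ≡ 2 (mod 5).
    The inverse of 3 mod 5 is 2 (since 3·2 = 6 = 1·5 + 1), so t ≡ 2·2 = 4 ≡ 4 (mod 5).
    Then x = 103 + 143·4 = 675, valid modulo lcm(143, 5) = 715: x ≡ 675 (mod 715).
  Combine with x ≡ 11 (mod 19); new modulus lcm = 13585.
    Write x = 675 + 715·t and substitute into x ≡ 11 (mod 19): 715·t ≡ 11 − 675 = -664 (mod 19).
    Reduce coefficients mod 19: 12·t ≡ 1 (mod 19).
    The inverse of 12 mod 19 is 8 (since 12·8 = 96 = 5·19 + 1), so t ≡ 8·1 = 8 ≡ 8 (mod 19).
    Then x = 675 + 715·8 = 6395, valid modulo lcm(715, 19) = 13585: x ≡ 6395 (mod 13585).
  Combine with x ≡ 12 (mod 17); new modulus lcm = 230945.
    Write x = 6395 + 13585·t and substitute into x ≡ 12 (mod 17): 13585·t ≡ 12 − 6395 = -6383 (mod 17).
    Reduce coefficients mod 17: 2·t ≡ 9 (mod 17).
    The inverse of 2 mod 17 is 9 (since 2·9 = 18 = 1·17 + 1), so t ≡ 9·9 = 81 ≡ 13 (mod 17).
    Then x = 6395 + 13585·13 = 183000, valid modulo lcm(13585, 17) = 230945: x ≡ 183000 (mod 230945).
Verify against each original: 183000 mod 11 = 4, 183000 mod 13 = 12, 183000 mod 5 = 0, 183000 mod 19 = 11, 183000 mod 17 = 12.

x ≡ 183000 (mod 230945).


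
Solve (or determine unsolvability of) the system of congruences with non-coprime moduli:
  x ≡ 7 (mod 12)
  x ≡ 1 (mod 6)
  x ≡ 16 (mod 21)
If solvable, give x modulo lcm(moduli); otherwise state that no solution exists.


Moduli 12, 6, 21 are not pairwise coprime, so CRT works modulo lcm(m_i) when all pairwise compatibility conditions hold.
Pairwise compatibility: gcd(m_i, m_j) must divide a_i - a_j for every pair.
Merge one congruence at a time:
  Start: x ≡ 7 (mod 12).
  Combine with x ≡ 1 (mod 6): gcd(12, 6) = 6; 1 - 7 = -6, which IS divisible by 6, so compatible.
    Write x = 7 + 12·t and substitute into x ≡ 1 (mod 6): 12·t ≡ 1 − 7 = -6 (mod 6).
    Divide the congruence (and modulus) by g = 6: 2·t ≡ -1 (mod 1).
    Modulo 1 every t works; take t = 0.
    Then x = 7 + 12·0 = 7, valid modulo lcm(12, 6) = 12: x ≡ 7 (mod 12).
  Combine with x ≡ 16 (mod 21): gcd(12, 21) = 3; 16 - 7 = 9, which IS divisible by 3, so compatible.
    Write x = 7 + 12·t and substitute into x ≡ 16 (mod 21): 12·t ≡ 16 − 7 = 9 (mod 21).
    Divide the congruence (and modulus) by g = 3: 4·t ≡ 3 (mod 7).
    The inverse of 4 mod 7 is 2 (since 4·2 = 8 = 1·7 + 1), so t ≡ 2·3 = 6 ≡ 6 (mod 7).
    Then x = 7 + 12·6 = 79, valid modulo lcm(12, 21) = 84: x ≡ 79 (mod 84).
Verify: 79 mod 12 = 7, 79 mod 6 = 1, 79 mod 21 = 16.

x ≡ 79 (mod 84).


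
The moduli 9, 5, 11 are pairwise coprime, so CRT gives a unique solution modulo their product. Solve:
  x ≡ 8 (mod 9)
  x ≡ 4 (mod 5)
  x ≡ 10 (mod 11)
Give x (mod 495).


Moduli 9, 5, 11 are pairwise coprime; by CRT there is a unique solution modulo M = 9 · 5 · 11 = 495.
Solve pairwise, accumulating the modulus:
  Start with x ≡ 8 (mod 9).
  Combine with x ≡ 4 (mod 5): since gcd(9, 5) = 1, we get a unique residue mod 45.
    Write x = 8 + 9·t and substitute into x ≡ 4 (mod 5): 9·t ≡ 4 − 8 = -4 (mod 5).
    Reduce coefficients mod 5: 4·t ≡ 1 (mod 5).
    The inverse of 4 mod 5 is 4 (since 4·4 = 16 = 3·5 + 1), so t ≡ 4·1 = 4 ≡ 4 (mod 5).
    Then x = 8 + 9·4 = 44, valid modulo lcm(9, 5) = 45: x ≡ 44 (mod 45).
  Combine with x ≡ 10 (mod 11): since gcd(45, 11) = 1, we get a unique residue mod 495.
    Write x = 44 + 45·t and substitute into x ≡ 10 (mod 11): 45·t ≡ 10 − 44 = -34 (mod 11).
    Reduce coefficients mod 11: 1·t ≡ 10 (mod 11).
    So t ≡ 10 (mod 11).
    Then x = 44 + 45·10 = 494, valid modulo lcm(45, 11) = 495: x ≡ 494 (mod 495).
Verify: 494 mod 9 = 8 ✓, 494 mod 5 = 4 ✓, 494 mod 11 = 10 ✓.

x ≡ 494 (mod 495).


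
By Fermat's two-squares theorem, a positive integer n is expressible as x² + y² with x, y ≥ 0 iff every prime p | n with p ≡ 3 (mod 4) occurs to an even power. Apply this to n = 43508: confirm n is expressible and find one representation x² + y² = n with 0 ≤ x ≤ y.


Step 1: Factor n = 43508 = 2^2 · 73 · 149.
Step 2: Check the mod-4 condition on each prime factor: 2 = 2 (special); 73 ≡ 1 (mod 4), exponent 1; 149 ≡ 1 (mod 4), exponent 1.
All primes ≡ 3 (mod 4) appear to even exponent (or don't appear), so by the two-squares theorem n IS expressible as a sum of two squares.
Step 3: Build a representation. Group n = k² · m with k = 2 and m = 73 · 149 = 10877 (a product of primes ≡ 1 (mod 4)); a representation of m scales to one of n via (k·x)² + (k·y)² = k²(x² + y²). Each prime p ≡ 1 (mod 4) is itself a sum of two squares; find a² by testing p − a² for a perfect square:
  73: 73 − 1² = 72, 73 − 2² = 69, 73 − 3² = 64 = 8² ⇒ 73 = 3² + 8².
  149: 149 − 1² = 148, 149 − 2² = 145, 149 − 3² = 140, 149 − 4² = 133, 149 − 5² = 124, 149 − 6² = 113, 149 − 7² = 100 = 10² ⇒ 149 = 7² + 10².
  Combine using the Brahmagupta–Fibonacci identity (a² + b²)(c² + d²) = (ac − bd)² + (ad + bc)² = (ac + bd)² + (ad − bc)²:
  73 · 149 = 10877: from (3² + 8²)(7² + 10²), take (3·7 − 8·10, 3·10 + 8·7) = (21 − 80, 30 + 56) = (-59, 86); dropping signs (only squares matter) gives (59, 86); check 59² + 86² = 3481 + 7396 = 10877 ✓.
  Scale by k = 2: (2·59, 2·86) = (118, 172).
Step 4: Order so x ≤ y and verify: 118² + 172² = 13924 + 29584 = 43508 = n. ✓

n = 43508 = 118² + 172² (one valid representation with x ≤ y).


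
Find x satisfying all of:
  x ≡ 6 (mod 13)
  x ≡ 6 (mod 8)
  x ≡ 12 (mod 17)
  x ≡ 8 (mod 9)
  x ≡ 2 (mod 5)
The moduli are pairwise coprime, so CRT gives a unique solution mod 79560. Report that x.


Product of moduli M = 13 · 8 · 17 · 9 · 5 = 79560.
Merge one congruence at a time:
  Start: x ≡ 6 (mod 13).
  Combine with x ≡ 6 (mod 8); new modulus lcm = 104.
    Write x = 6 + 13·t and substitute into x ≡ 6 (mod 8): 13·t ≡ 6 − 6 = 0 (mod 8).
    Reduce coefficients mod 8: 5·t ≡ 0 (mod 8).
    The inverse of 5 mod 8 is 5 (since 5·5 = 25 = 3·8 + 1), so t ≡ 5·0 = 0 ≡ 0 (mod 8).
    Then x = 6 + 13·0 = 6, valid modulo lcm(13, 8) = 104: x ≡ 6 (mod 104).
  Combine with x ≡ 12 (mod 17); new modulus lcm = 1768.
    Write x = 6 + 104·t and substitute into x ≡ 12 (mod 17): 104·t ≡ 12 − 6 = 6 (mod 17).
    Reduce coefficients mod 17: 2·t ≡ 6 (mod 17).
    The inverse of 2 mod 17 is 9 (since 2·9 = 18 = 1·17 + 1), so t ≡ 9·6 = 54 ≡ 3 (mod 17).
    Then x = 6 + 104·3 = 318, valid modulo lcm(104, 17) = 1768: x ≡ 318 (mod 1768).
  Combine with x ≡ 8 (mod 9); new modulus lcm = 15912.
    Write x = 318 + 1768·t and substitute into x ≡ 8 (mod 9): 1768·t ≡ 8 − 318 = -310 (mod 9).
    Reduce coefficients mod 9: 4·t ≡ 5 (mod 9).
    The inverse of 4 mod 9 is 7 (since 4·7 = 28 = 3·9 + 1), so t ≡ 7·5 = 35 ≡ 8 (mod 9).
    Then x = 318 + 1768·8 = 14462, valid modulo lcm(1768, 9) = 15912: x ≡ 14462 (mod 15912).
  Combine with x ≡ 2 (mod 5); new modulus lcm = 79560.
    Write x = 14462 + 15912·t and substitute into x ≡ 2 (mod 5): 15912·t ≡ 2 − 14462 = -14460 (mod 5).
    Reduce coefficients mod 5: 2·t ≡ 0 (mod 5).
    The inverse of 2 mod 5 is 3 (since 2·3 = 6 = 1·5 + 1), so t ≡ 3·0 = 0 ≡ 0 (mod 5).
    Then x = 14462 + 15912·0 = 14462, valid modulo lcm(15912, 5) = 79560: x ≡ 14462 (mod 79560).
Verify against each original: 14462 mod 13 = 6, 14462 mod 8 = 6, 14462 mod 17 = 12, 14462 mod 9 = 8, 14462 mod 5 = 2.

x ≡ 14462 (mod 79560).


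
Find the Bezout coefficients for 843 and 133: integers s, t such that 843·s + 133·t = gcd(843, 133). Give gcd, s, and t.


Euclidean algorithm on (843, 133) — divide until remainder is 0:
  843 = 6 · 133 + 45
  133 = 2 · 45 + 43
  45 = 1 · 43 + 2
  43 = 21 · 2 + 1
  2 = 2 · 1 + 0
gcd(843, 133) = 1.
Track Bezout coefficients alongside the remainders: start with r₀ = 843 = a·1 + b·0 (s = 1, t = 0) and r₁ = 133 = a·0 + b·1 (s = 0, t = 1); each new remainder r_{k+1} = r_{k-1} − q_k·r_k inherits s_{k+1} = s_{k-1} − q_k·s_k, t_{k+1} = t_{k-1} − q_k·t_k, so r_k = a·s_k + b·t_k at every step:
  q = 6: r = 45, s = 1 − 6·0 = 1, t = 0 − 6·1 = -6  (check: 843·1 + 133·(-6) = 45)
  q = 2: r = 43, s = 0 − 2·1 = -2, t = 1 − 2·(-6) = 13  (check: 843·(-2) + 133·13 = 43)
  q = 1: r = 2, s = 1 − 1·(-2) = 3, t = -6 − 1·13 = -19  (check: 843·3 + 133·(-19) = 2)
  q = 21: r = 1, s = -2 − 21·3 = -65, t = 13 − 21·(-19) = 412  (check: 843·(-65) + 133·412 = 1)
The row with r = 1 (the gcd) gives the Bezout coefficients s = -65, t = 412.
Result: 843 · (-65) + 133 · (412) = 1.

gcd(843, 133) = 1; s = -65, t = 412 (check: 843·(-65) + 133·412 = 1).


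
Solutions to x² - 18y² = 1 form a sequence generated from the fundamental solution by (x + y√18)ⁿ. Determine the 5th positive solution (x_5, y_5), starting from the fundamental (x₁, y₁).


Step 1: Find the fundamental solution (x₁, y₁) of x² - 18y² = 1.
  Expand √18 as a continued fraction. a₀ = ⌊√18⌋ = 4; iterate m_{k+1} = d_k·a_k − m_k, d_{k+1} = (18 − m_{k+1}²)/d_k, a_{k+1} = ⌊(a₀ + m_{k+1})/d_{k+1}⌋ (starting m₀ = 0, d₀ = 1), with convergents p_k = a_k·p_{k-1} + p_{k-2}, q_k = a_k·q_{k-1} + q_{k-2} (p₋₁ = 1, q₋₁ = 0):
  k = 0: a₀ = 4; p₀/q₀ = 4/1; p₀² − 18·q₀² = 16 − 18 = -2.
  k = 1: m = 4, d = 2, a = ⌊(4 + 4)/2⌋ = 4; p/q = (4·4 + 1)/(4·1 + 0) = 17/4; p² − 18·q² = 289 − 288 = 1.
  The first convergent with p² − 18·q² = 1 gives the fundamental solution (x₁, y₁) = (17, 4).
Step 2: Apply the recurrence (x_{n+1}, y_{n+1}) = (x₁x_n + 18y₁y_n, x₁y_n + y₁x_n) repeatedly.
  From (x_1, y_1) = (17, 4): x_2 = 17·17 + 18·4·4 = 577; y_2 = 17·4 + 4·17 = 136.
  From (x_2, y_2) = (577, 136): x_3 = 17·577 + 18·4·136 = 19601; y_3 = 17·136 + 4·577 = 4620.
  From (x_3, y_3) = (19601, 4620): x_4 = 17·19601 + 18·4·4620 = 665857; y_4 = 17·4620 + 4·19601 = 156944.
  From (x_4, y_4) = (665857, 156944): x_5 = 17·665857 + 18·4·156944 = 22619537; y_5 = 17·156944 + 4·665857 = 5331476.
Step 3: Verify x_5² - 18·y_5² = 511643454094369 - 511643454094368 = 1 (should be 1). ✓

(x_1, y_1) = (17, 4); (x_5, y_5) = (22619537, 5331476).


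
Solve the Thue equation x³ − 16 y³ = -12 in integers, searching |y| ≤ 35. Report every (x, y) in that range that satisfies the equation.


The equation is x³ - 16y³ = -12. For fixed y, x³ = 16·y³ − 12, so a solution requires the RHS to be a perfect cube.
Strategy: iterate y from -35 to 35, compute RHS = 16·y³ − 12, and check whether it is a (positive or negative) perfect cube.
Check small values of y:
  y = 0: RHS = -12 is not a perfect cube.
  y = 1: RHS = 4 is not a perfect cube.
  y = -1: RHS = -28 is not a perfect cube.
  y = 2: RHS = 116 is not a perfect cube.
  y = -2: RHS = -140 is not a perfect cube.
  y = 3: RHS = 420 is not a perfect cube.
  y = -3: RHS = -444 is not a perfect cube.
Continuing the search up to |y| = 35 finds no solutions either.
No (x, y) in the scanned range satisfies the equation.

No integer solutions with |y| ≤ 35.


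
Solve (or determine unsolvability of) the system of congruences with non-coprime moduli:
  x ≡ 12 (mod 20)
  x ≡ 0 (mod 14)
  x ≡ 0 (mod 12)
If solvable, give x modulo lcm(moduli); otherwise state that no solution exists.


Moduli 20, 14, 12 are not pairwise coprime, so CRT works modulo lcm(m_i) when all pairwise compatibility conditions hold.
Pairwise compatibility: gcd(m_i, m_j) must divide a_i - a_j for every pair.
Merge one congruence at a time:
  Start: x ≡ 12 (mod 20).
  Combine with x ≡ 0 (mod 14): gcd(20, 14) = 2; 0 - 12 = -12, which IS divisible by 2, so compatible.
    Write x = 12 + 20·t and substitute into x ≡ 0 (mod 14): 20·t ≡ 0 − 12 = -12 (mod 14).
    Divide the congruence (and modulus) by g = 2: 10·t ≡ -6 (mod 7).
    Reduce coefficients mod 7: 3·t ≡ 1 (mod 7).
    The inverse of 3 mod 7 is 5 (since 3·5 = 15 = 2·7 + 1), so t ≡ 5·1 = 5 ≡ 5 (mod 7).
    Then x = 12 + 20·5 = 112, valid modulo lcm(20, 14) = 140: x ≡ 112 (mod 140).
  Combine with x ≡ 0 (mod 12): gcd(140, 12) = 4; 0 - 112 = -112, which IS divisible by 4, so compatible.
    Write x = 112 + 140·t and substitute into x ≡ 0 (mod 12): 140·t ≡ 0 − 112 = -112 (mod 12).
    Divide the congruence (and modulus) by g = 4: 35·t ≡ -28 (mod 3).
    Reduce coefficients mod 3: 2·t ≡ 2 (mod 3).
    The inverse of 2 mod 3 is 2 (since 2·2 = 4 = 1·3 + 1), so t ≡ 2·2 = 4 ≡ 1 (mod 3).
    Then x = 112 + 140·1 = 252, valid modulo lcm(140, 12) = 420: x ≡ 252 (mod 420).
Verify: 252 mod 20 = 12, 252 mod 14 = 0, 252 mod 12 = 0.

x ≡ 252 (mod 420).


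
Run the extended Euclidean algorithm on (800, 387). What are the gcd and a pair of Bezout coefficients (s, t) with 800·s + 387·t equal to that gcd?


Euclidean algorithm on (800, 387) — divide until remainder is 0:
  800 = 2 · 387 + 26
  387 = 14 · 26 + 23
  26 = 1 · 23 + 3
  23 = 7 · 3 + 2
  3 = 1 · 2 + 1
  2 = 2 · 1 + 0
gcd(800, 387) = 1.
Track Bezout coefficients alongside the remainders: start with r₀ = 800 = a·1 + b·0 (s = 1, t = 0) and r₁ = 387 = a·0 + b·1 (s = 0, t = 1); each new remainder r_{k+1} = r_{k-1} − q_k·r_k inherits s_{k+1} = s_{k-1} − q_k·s_k, t_{k+1} = t_{k-1} − q_k·t_k, so r_k = a·s_k + b·t_k at every step:
  q = 2: r = 26, s = 1 − 2·0 = 1, t = 0 − 2·1 = -2  (check: 800·1 + 387·(-2) = 26)
  q = 14: r = 23, s = 0 − 14·1 = -14, t = 1 − 14·(-2) = 29  (check: 800·(-14) + 387·29 = 23)
  q = 1: r = 3, s = 1 − 1·(-14) = 15, t = -2 − 1·29 = -31  (check: 800·15 + 387·(-31) = 3)
  q = 7: r = 2, s = -14 − 7·15 = -119, t = 29 − 7·(-31) = 246  (check: 800·(-119) + 387·246 = 2)
  q = 1: r = 1, s = 15 − 1·(-119) = 134, t = -31 − 1·246 = -277  (check: 800·134 + 387·(-277) = 1)
The row with r = 1 (the gcd) gives the Bezout coefficients s = 134, t = -277.
Result: 800 · (134) + 387 · (-277) = 1.

gcd(800, 387) = 1; s = 134, t = -277 (check: 800·134 + 387·(-277) = 1).


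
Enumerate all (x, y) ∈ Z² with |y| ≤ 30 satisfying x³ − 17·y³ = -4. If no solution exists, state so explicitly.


The equation is x³ - 17y³ = -4. For fixed y, x³ = 17·y³ − 4, so a solution requires the RHS to be a perfect cube.
Strategy: iterate y from -30 to 30, compute RHS = 17·y³ − 4, and check whether it is a (positive or negative) perfect cube.
Check small values of y:
  y = 0: RHS = -4 is not a perfect cube.
  y = 1: RHS = 13 is not a perfect cube.
  y = -1: RHS = -21 is not a perfect cube.
  y = 2: RHS = 132 is not a perfect cube.
  y = -2: RHS = -140 is not a perfect cube.
  y = 3: RHS = 455 is not a perfect cube.
  y = -3: RHS = -463 is not a perfect cube.
Continuing the search up to |y| = 30 finds no solutions either.
No (x, y) in the scanned range satisfies the equation.

No integer solutions with |y| ≤ 30.


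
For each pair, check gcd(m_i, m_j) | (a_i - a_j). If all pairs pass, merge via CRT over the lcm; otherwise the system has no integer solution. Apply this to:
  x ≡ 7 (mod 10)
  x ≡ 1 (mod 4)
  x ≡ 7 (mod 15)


Moduli 10, 4, 15 are not pairwise coprime, so CRT works modulo lcm(m_i) when all pairwise compatibility conditions hold.
Pairwise compatibility: gcd(m_i, m_j) must divide a_i - a_j for every pair.
Merge one congruence at a time:
  Start: x ≡ 7 (mod 10).
  Combine with x ≡ 1 (mod 4): gcd(10, 4) = 2; 1 - 7 = -6, which IS divisible by 2, so compatible.
    Write x = 7 + 10·t and substitute into x ≡ 1 (mod 4): 10·t ≡ 1 − 7 = -6 (mod 4).
    Divide the congruence (and modulus) by g = 2: 5·t ≡ -3 (mod 2).
    Reduce coefficients mod 2: 1·t ≡ 1 (mod 2).
    So t ≡ 1 (mod 2).
    Then x = 7 + 10·1 = 17, valid modulo lcm(10, 4) = 20: x ≡ 17 (mod 20).
  Combine with x ≡ 7 (mod 15): gcd(20, 15) = 5; 7 - 17 = -10, which IS divisible by 5, so compatible.
    Write x = 17 + 20·t and substitute into x ≡ 7 (mod 15): 20·t ≡ 7 − 17 = -10 (mod 15).
    Divide the congruence (and modulus) by g = 5: 4·t ≡ -2 (mod 3).
    Reduce coefficients mod 3: 1·t ≡ 1 (mod 3).
    So t ≡ 1 (mod 3).
    Then x = 17 + 20·1 = 37, valid modulo lcm(20, 15) = 60: x ≡ 37 (mod 60).
Verify: 37 mod 10 = 7, 37 mod 4 = 1, 37 mod 15 = 7.

x ≡ 37 (mod 60).


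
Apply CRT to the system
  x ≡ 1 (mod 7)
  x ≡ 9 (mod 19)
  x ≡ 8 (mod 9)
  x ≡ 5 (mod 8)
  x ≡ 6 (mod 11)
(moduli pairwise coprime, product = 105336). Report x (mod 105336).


Product of moduli M = 7 · 19 · 9 · 8 · 11 = 105336.
Merge one congruence at a time:
  Start: x ≡ 1 (mod 7).
  Combine with x ≡ 9 (mod 19); new modulus lcm = 133.
    Write x = 1 + 7·t and substitute into x ≡ 9 (mod 19): 7·t ≡ 9 − 1 = 8 (mod 19).
    The inverse of 7 mod 19 is 11 (since 7·11 = 77 = 4·19 + 1), so t ≡ 11·8 = 88 ≡ 12 (mod 19).
    Then x = 1 + 7·12 = 85, valid modulo lcm(7, 19) = 133: x ≡ 85 (mod 133).
  Combine with x ≡ 8 (mod 9); new modulus lcm = 1197.
    Write x = 85 + 133·t and substitute into x ≡ 8 (mod 9): 133·t ≡ 8 − 85 = -77 (mod 9).
    Reduce coefficients mod 9: 7·t ≡ 4 (mod 9).
    The inverse of 7 mod 9 is 4 (since 7·4 = 28 = 3·9 + 1), so t ≡ 4·4 = 16 ≡ 7 (mod 9).
    Then x = 85 + 133·7 = 1016, valid modulo lcm(133, 9) = 1197: x ≡ 1016 (mod 1197).
  Combine with x ≡ 5 (mod 8); new modulus lcm = 9576.
    Write x = 1016 + 1197·t and substitute into x ≡ 5 (mod 8): 1197·t ≡ 5 − 1016 = -1011 (mod 8).
    Reduce coefficients mod 8: 5·t ≡ 5 (mod 8).
    The inverse of 5 mod 8 is 5 (since 5·5 = 25 = 3·8 + 1), so t ≡ 5·5 = 25 ≡ 1 (mod 8).
    Then x = 1016 + 1197·1 = 2213, valid modulo lcm(1197, 8) = 9576: x ≡ 2213 (mod 9576).
  Combine with x ≡ 6 (mod 11); new modulus lcm = 105336.
    Write x = 2213 + 9576·t and substitute into x ≡ 6 (mod 11): 9576·t ≡ 6 − 2213 = -2207 (mod 11).
    Reduce coefficients mod 11: 6·t ≡ 4 (mod 11).
    The inverse of 6 mod 11 is 2 (since 6·2 = 12 = 1·11 + 1), so t ≡ 2·4 = 8 ≡ 8 (mod 11).
    Then x = 2213 + 9576·8 = 78821, valid modulo lcm(9576, 11) = 105336: x ≡ 78821 (mod 105336).
Verify against each original: 78821 mod 7 = 1, 78821 mod 19 = 9, 78821 mod 9 = 8, 78821 mod 8 = 5, 78821 mod 11 = 6.

x ≡ 78821 (mod 105336).


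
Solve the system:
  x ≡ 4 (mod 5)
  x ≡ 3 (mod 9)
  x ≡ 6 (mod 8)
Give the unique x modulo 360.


Moduli 5, 9, 8 are pairwise coprime; by CRT there is a unique solution modulo M = 5 · 9 · 8 = 360.
Solve pairwise, accumulating the modulus:
  Start with x ≡ 4 (mod 5).
  Combine with x ≡ 3 (mod 9): since gcd(5, 9) = 1, we get a unique residue mod 45.
    Write x = 4 + 5·t and substitute into x ≡ 3 (mod 9): 5·t ≡ 3 − 4 = -1 (mod 9).
    Reduce coefficients mod 9: 5·t ≡ 8 (mod 9).
    The inverse of 5 mod 9 is 2 (since 5·2 = 10 = 1·9 + 1), so t ≡ 2·8 = 16 ≡ 7 (mod 9).
    Then x = 4 + 5·7 = 39, valid modulo lcm(5, 9) = 45: x ≡ 39 (mod 45).
  Combine with x ≡ 6 (mod 8): since gcd(45, 8) = 1, we get a unique residue mod 360.
    Write x = 39 + 45·t and substitute into x ≡ 6 (mod 8): 45·t ≡ 6 − 39 = -33 (mod 8).
    Reduce coefficients mod 8: 5·t ≡ 7 (mod 8).
    The inverse of 5 mod 8 is 5 (since 5·5 = 25 = 3·8 + 1), so t ≡ 5·7 = 35 ≡ 3 (mod 8).
    Then x = 39 + 45·3 = 174, valid modulo lcm(45, 8) = 360: x ≡ 174 (mod 360).
Verify: 174 mod 5 = 4 ✓, 174 mod 9 = 3 ✓, 174 mod 8 = 6 ✓.

x ≡ 174 (mod 360).


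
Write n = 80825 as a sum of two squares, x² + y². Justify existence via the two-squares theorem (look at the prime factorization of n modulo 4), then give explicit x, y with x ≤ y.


Step 1: Factor n = 80825 = 5^2 · 53 · 61.
Step 2: Check the mod-4 condition on each prime factor: 5 ≡ 1 (mod 4), exponent 2; 53 ≡ 1 (mod 4), exponent 1; 61 ≡ 1 (mod 4), exponent 1.
All primes ≡ 3 (mod 4) appear to even exponent (or don't appear), so by the two-squares theorem n IS expressible as a sum of two squares.
Step 3: Build a representation. Group n = k² · m with k = 5 and m = 53 · 61 = 3233 (a product of primes ≡ 1 (mod 4)); a representation of m scales to one of n via (k·x)² + (k·y)² = k²(x² + y²). Each prime p ≡ 1 (mod 4) is itself a sum of two squares; find a² by testing p − a² for a perfect square:
  53: 53 − 1² = 52, 53 − 2² = 49 = 7² ⇒ 53 = 2² + 7².
  61: 61 − 1² = 60, 61 − 2² = 57, 61 − 3² = 52, 61 − 4² = 45, 61 − 5² = 36 = 6² ⇒ 61 = 5² + 6².
  Combine using the Brahmagupta–Fibonacci identity (a² + b²)(c² + d²) = (ac − bd)² + (ad + bc)² = (ac + bd)² + (ad − bc)²:
  53 · 61 = 3233: from (2² + 7²)(5² + 6²), take (2·5 − 7·6, 2·6 + 7·5) = (10 − 42, 12 + 35) = (-32, 47); dropping signs (only squares matter) gives (32, 47); check 32² + 47² = 1024 + 2209 = 3233 ✓.
  Scale by k = 5: (5·32, 5·47) = (160, 235).
Step 4: Order so x ≤ y and verify: 160² + 235² = 25600 + 55225 = 80825 = n. ✓

n = 80825 = 160² + 235² (one valid representation with x ≤ y).


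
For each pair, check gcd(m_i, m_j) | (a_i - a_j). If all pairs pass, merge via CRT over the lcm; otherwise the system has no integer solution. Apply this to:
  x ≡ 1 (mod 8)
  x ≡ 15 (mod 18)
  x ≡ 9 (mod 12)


Moduli 8, 18, 12 are not pairwise coprime, so CRT works modulo lcm(m_i) when all pairwise compatibility conditions hold.
Pairwise compatibility: gcd(m_i, m_j) must divide a_i - a_j for every pair.
Merge one congruence at a time:
  Start: x ≡ 1 (mod 8).
  Combine with x ≡ 15 (mod 18): gcd(8, 18) = 2; 15 - 1 = 14, which IS divisible by 2, so compatible.
    Write x = 1 + 8·t and substitute into x ≡ 15 (mod 18): 8·t ≡ 15 − 1 = 14 (mod 18).
    Divide the congruence (and modulus) by g = 2: 4·t ≡ 7 (mod 9).
    The inverse of 4 mod 9 is 7 (since 4·7 = 28 = 3·9 + 1), so t ≡ 7·7 = 49 ≡ 4 (mod 9).
    Then x = 1 + 8·4 = 33, valid modulo lcm(8, 18) = 72: x ≡ 33 (mod 72).
  Combine with x ≡ 9 (mod 12): gcd(72, 12) = 12; 9 - 33 = -24, which IS divisible by 12, so compatible.
    Write x = 33 + 72·t and substitute into x ≡ 9 (mod 12): 72·t ≡ 9 − 33 = -24 (mod 12).
    Divide the congruence (and modulus) by g = 12: 6·t ≡ -2 (mod 1).
    Modulo 1 every t works; take t = 0.
    Then x = 33 + 72·0 = 33, valid modulo lcm(72, 12) = 72: x ≡ 33 (mod 72).
Verify: 33 mod 8 = 1, 33 mod 18 = 15, 33 mod 12 = 9.

x ≡ 33 (mod 72).


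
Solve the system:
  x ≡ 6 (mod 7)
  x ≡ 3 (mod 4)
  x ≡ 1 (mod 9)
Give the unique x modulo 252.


Moduli 7, 4, 9 are pairwise coprime; by CRT there is a unique solution modulo M = 7 · 4 · 9 = 252.
Solve pairwise, accumulating the modulus:
  Start with x ≡ 6 (mod 7).
  Combine with x ≡ 3 (mod 4): since gcd(7, 4) = 1, we get a unique residue mod 28.
    Write x = 6 + 7·t and substitute into x ≡ 3 (mod 4): 7·t ≡ 3 − 6 = -3 (mod 4).
    Reduce coefficients mod 4: 3·t ≡ 1 (mod 4).
    The inverse of 3 mod 4 is 3 (since 3·3 = 9 = 2·4 + 1), so t ≡ 3·1 = 3 ≡ 3 (mod 4).
    Then x = 6 + 7·3 = 27, valid modulo lcm(7, 4) = 28: x ≡ 27 (mod 28).
  Combine with x ≡ 1 (mod 9): since gcd(28, 9) = 1, we get a unique residue mod 252.
    Write x = 27 + 28·t and substitute into x ≡ 1 (mod 9): 28·t ≡ 1 − 27 = -26 (mod 9).
    Reduce coefficients mod 9: 1·t ≡ 1 (mod 9).
    So t ≡ 1 (mod 9).
    Then x = 27 + 28·1 = 55, valid modulo lcm(28, 9) = 252: x ≡ 55 (mod 252).
Verify: 55 mod 7 = 6 ✓, 55 mod 4 = 3 ✓, 55 mod 9 = 1 ✓.

x ≡ 55 (mod 252).


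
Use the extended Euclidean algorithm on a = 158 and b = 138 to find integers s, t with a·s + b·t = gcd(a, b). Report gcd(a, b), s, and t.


Euclidean algorithm on (158, 138) — divide until remainder is 0:
  158 = 1 · 138 + 20
  138 = 6 · 20 + 18
  20 = 1 · 18 + 2
  18 = 9 · 2 + 0
gcd(158, 138) = 2.
Track Bezout coefficients alongside the remainders: start with r₀ = 158 = a·1 + b·0 (s = 1, t = 0) and r₁ = 138 = a·0 + b·1 (s = 0, t = 1); each new remainder r_{k+1} = r_{k-1} − q_k·r_k inherits s_{k+1} = s_{k-1} − q_k·s_k, t_{k+1} = t_{k-1} − q_k·t_k, so r_k = a·s_k + b·t_k at every step:
  q = 1: r = 20, s = 1 − 1·0 = 1, t = 0 − 1·1 = -1  (check: 158·1 + 138·(-1) = 20)
  q = 6: r = 18, s = 0 − 6·1 = -6, t = 1 − 6·(-1) = 7  (check: 158·(-6) + 138·7 = 18)
  q = 1: r = 2, s = 1 − 1·(-6) = 7, t = -1 − 1·7 = -8  (check: 158·7 + 138·(-8) = 2)
The row with r = 2 (the gcd) gives the Bezout coefficients s = 7, t = -8.
Result: 158 · (7) + 138 · (-8) = 2.

gcd(158, 138) = 2; s = 7, t = -8 (check: 158·7 + 138·(-8) = 2).


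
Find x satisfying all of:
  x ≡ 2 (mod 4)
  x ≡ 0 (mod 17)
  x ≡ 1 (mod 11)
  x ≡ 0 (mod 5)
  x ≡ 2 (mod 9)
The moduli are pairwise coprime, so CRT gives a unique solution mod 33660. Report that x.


Product of moduli M = 4 · 17 · 11 · 5 · 9 = 33660.
Merge one congruence at a time:
  Start: x ≡ 2 (mod 4).
  Combine with x ≡ 0 (mod 17); new modulus lcm = 68.
    Write x = 2 + 4·t and substitute into x ≡ 0 (mod 17): 4·t ≡ 0 − 2 = -2 (mod 17).
    Reduce coefficients mod 17: 4·t ≡ 15 (mod 17).
    The inverse of 4 mod 17 is 13 (since 4·13 = 52 = 3·17 + 1), so t ≡ 13·15 = 195 ≡ 8 (mod 17).
    Then x = 2 + 4·8 = 34, valid modulo lcm(4, 17) = 68: x ≡ 34 (mod 68).
  Combine with x ≡ 1 (mod 11); new modulus lcm = 748.
    Write x = 34 + 68·t and substitute into x ≡ 1 (mod 11): 68·t ≡ 1 − 34 = -33 (mod 11).
    Reduce coefficients mod 11: 2·t ≡ 0 (mod 11).
    The inverse of 2 mod 11 is 6 (since 2·6 = 12 = 1·11 + 1), so t ≡ 6·0 = 0 ≡ 0 (mod 11).
    Then x = 34 + 68·0 = 34, valid modulo lcm(68, 11) = 748: x ≡ 34 (mod 748).
  Combine with x ≡ 0 (mod 5); new modulus lcm = 3740.
    Write x = 34 + 748·t and substitute into x ≡ 0 (mod 5): 748·t ≡ 0 − 34 = -34 (mod 5).
    Reduce coefficients mod 5: 3·t ≡ 1 (mod 5).
    The inverse of 3 mod 5 is 2 (since 3·2 = 6 = 1·5 + 1), so t ≡ 2·1 = 2 ≡ 2 (mod 5).
    Then x = 34 + 748·2 = 1530, valid modulo lcm(748, 5) = 3740: x ≡ 1530 (mod 3740).
  Combine with x ≡ 2 (mod 9); new modulus lcm = 33660.
    Write x = 1530 + 3740·t and substitute into x ≡ 2 (mod 9): 3740·t ≡ 2 − 1530 = -1528 (mod 9).
    Reduce coefficients mod 9: 5·t ≡ 2 (mod 9).
    The inverse of 5 mod 9 is 2 (since 5·2 = 10 = 1·9 + 1), so t ≡ 2·2 = 4 ≡ 4 (mod 9).
    Then x = 1530 + 3740·4 = 16490, valid modulo lcm(3740, 9) = 33660: x ≡ 16490 (mod 33660).
Verify against each original: 16490 mod 4 = 2, 16490 mod 17 = 0, 16490 mod 11 = 1, 16490 mod 5 = 0, 16490 mod 9 = 2.

x ≡ 16490 (mod 33660).


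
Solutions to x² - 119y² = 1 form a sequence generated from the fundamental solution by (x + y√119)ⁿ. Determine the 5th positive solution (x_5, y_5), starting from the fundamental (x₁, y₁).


Step 1: Find the fundamental solution (x₁, y₁) of x² - 119y² = 1.
  Expand √119 as a continued fraction. a₀ = ⌊√119⌋ = 10; iterate m_{k+1} = d_k·a_k − m_k, d_{k+1} = (119 − m_{k+1}²)/d_k, a_{k+1} = ⌊(a₀ + m_{k+1})/d_{k+1}⌋ (starting m₀ = 0, d₀ = 1), with convergents p_k = a_k·p_{k-1} + p_{k-2}, q_k = a_k·q_{k-1} + q_{k-2} (p₋₁ = 1, q₋₁ = 0):
  k = 0: a₀ = 10; p₀/q₀ = 10/1; p₀² − 119·q₀² = 100 − 119 = -19.
  k = 1: m = 10, d = 19, a = ⌊(10 + 10)/19⌋ = 1; p/q = (1·10 + 1)/(1·1 + 0) = 11/1; p² − 119·q² = 121 − 119 = 2.
  k = 2: m = 9, d = 2, a = ⌊(10 + 9)/2⌋ = 9; p/q = (9·11 + 10)/(9·1 + 1) = 109/10; p² − 119·q² = 11881 − 11900 = -19.
  k = 3: m = 9, d = 19, a = ⌊(10 + 9)/19⌋ = 1; p/q = (1·109 + 11)/(1·10 + 1) = 120/11; p² − 119·q² = 14400 − 14399 = 1.
  The first convergent with p² − 119·q² = 1 gives the fundamental solution (x₁, y₁) = (120, 11).
Step 2: Apply the recurrence (x_{n+1}, y_{n+1}) = (x₁x_n + 119y₁y_n, x₁y_n + y₁x_n) repeatedly.
  From (x_1, y_1) = (120, 11): x_2 = 120·120 + 119·11·11 = 28799; y_2 = 120·11 + 11·120 = 2640.
  From (x_2, y_2) = (28799, 2640): x_3 = 120·28799 + 119·11·2640 = 6911640; y_3 = 120·2640 + 11·28799 = 633589.
  From (x_3, y_3) = (6911640, 633589): x_4 = 120·6911640 + 119·11·633589 = 1658764801; y_4 = 120·633589 + 11·6911640 = 152058720.
  From (x_4, y_4) = (1658764801, 152058720): x_5 = 120·1658764801 + 119·11·152058720 = 398096640600; y_5 = 120·152058720 + 11·1658764801 = 36493459211.
Step 3: Verify x_5² - 119·y_5² = 158480935257005568360000 - 158480935257005568359999 = 1 (should be 1). ✓

(x_1, y_1) = (120, 11); (x_5, y_5) = (398096640600, 36493459211).


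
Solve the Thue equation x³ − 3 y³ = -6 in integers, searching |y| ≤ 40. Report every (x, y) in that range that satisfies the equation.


The equation is x³ - 3y³ = -6. For fixed y, x³ = 3·y³ − 6, so a solution requires the RHS to be a perfect cube.
Strategy: iterate y from -40 to 40, compute RHS = 3·y³ − 6, and check whether it is a (positive or negative) perfect cube.
Check small values of y:
  y = 0: RHS = -6 is not a perfect cube.
  y = 1: RHS = -3 is not a perfect cube.
  y = -1: RHS = -9 is not a perfect cube.
  y = 2: RHS = 18 is not a perfect cube.
  y = -2: RHS = -30 is not a perfect cube.
  y = 3: RHS = 75 is not a perfect cube.
  y = -3: RHS = -87 is not a perfect cube.
Continuing the search up to |y| = 40 finds no solutions either.
No (x, y) in the scanned range satisfies the equation.

No integer solutions with |y| ≤ 40.


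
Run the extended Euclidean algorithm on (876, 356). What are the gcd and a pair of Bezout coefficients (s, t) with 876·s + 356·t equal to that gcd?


Euclidean algorithm on (876, 356) — divide until remainder is 0:
  876 = 2 · 356 + 164
  356 = 2 · 164 + 28
  164 = 5 · 28 + 24
  28 = 1 · 24 + 4
  24 = 6 · 4 + 0
gcd(876, 356) = 4.
Track Bezout coefficients alongside the remainders: start with r₀ = 876 = a·1 + b·0 (s = 1, t = 0) and r₁ = 356 = a·0 + b·1 (s = 0, t = 1); each new remainder r_{k+1} = r_{k-1} − q_k·r_k inherits s_{k+1} = s_{k-1} − q_k·s_k, t_{k+1} = t_{k-1} − q_k·t_k, so r_k = a·s_k + b·t_k at every step:
  q = 2: r = 164, s = 1 − 2·0 = 1, t = 0 − 2·1 = -2  (check: 876·1 + 356·(-2) = 164)
  q = 2: r = 28, s = 0 − 2·1 = -2, t = 1 − 2·(-2) = 5  (check: 876·(-2) + 356·5 = 28)
  q = 5: r = 24, s = 1 − 5·(-2) = 11, t = -2 − 5·5 = -27  (check: 876·11 + 356·(-27) = 24)
  q = 1: r = 4, s = -2 − 1·11 = -13, t = 5 − 1·(-27) = 32  (check: 876·(-13) + 356·32 = 4)
The row with r = 4 (the gcd) gives the Bezout coefficients s = -13, t = 32.
Result: 876 · (-13) + 356 · (32) = 4.

gcd(876, 356) = 4; s = -13, t = 32 (check: 876·(-13) + 356·32 = 4).


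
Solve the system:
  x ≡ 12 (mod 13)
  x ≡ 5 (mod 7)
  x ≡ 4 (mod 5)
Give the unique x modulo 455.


Moduli 13, 7, 5 are pairwise coprime; by CRT there is a unique solution modulo M = 13 · 7 · 5 = 455.
Solve pairwise, accumulating the modulus:
  Start with x ≡ 12 (mod 13).
  Combine with x ≡ 5 (mod 7): since gcd(13, 7) = 1, we get a unique residue mod 91.
    Write x = 12 + 13·t and substitute into x ≡ 5 (mod 7): 13·t ≡ 5 − 12 = -7 (mod 7).
    Reduce coefficients mod 7: 6·t ≡ 0 (mod 7).
    The inverse of 6 mod 7 is 6 (since 6·6 = 36 = 5·7 + 1), so t ≡ 6·0 = 0 ≡ 0 (mod 7).
    Then x = 12 + 13·0 = 12, valid modulo lcm(13, 7) = 91: x ≡ 12 (mod 91).
  Combine with x ≡ 4 (mod 5): since gcd(91, 5) = 1, we get a unique residue mod 455.
    Write x = 12 + 91·t and substitute into x ≡ 4 (mod 5): 91·t ≡ 4 − 12 = -8 (mod 5).
    Reduce coefficients mod 5: 1·t ≡ 2 (mod 5).
    So t ≡ 2 (mod 5).
    Then x = 12 + 91·2 = 194, valid modulo lcm(91, 5) = 455: x ≡ 194 (mod 455).
Verify: 194 mod 13 = 12 ✓, 194 mod 7 = 5 ✓, 194 mod 5 = 4 ✓.

x ≡ 194 (mod 455).


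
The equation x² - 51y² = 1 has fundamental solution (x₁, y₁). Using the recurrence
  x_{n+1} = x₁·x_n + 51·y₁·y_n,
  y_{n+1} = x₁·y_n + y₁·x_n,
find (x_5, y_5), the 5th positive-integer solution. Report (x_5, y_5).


Step 1: Find the fundamental solution (x₁, y₁) of x² - 51y² = 1.
  Expand √51 as a continued fraction. a₀ = ⌊√51⌋ = 7; iterate m_{k+1} = d_k·a_k − m_k, d_{k+1} = (51 − m_{k+1}²)/d_k, a_{k+1} = ⌊(a₀ + m_{k+1})/d_{k+1}⌋ (starting m₀ = 0, d₀ = 1), with convergents p_k = a_k·p_{k-1} + p_{k-2}, q_k = a_k·q_{k-1} + q_{k-2} (p₋₁ = 1, q₋₁ = 0):
  k = 0: a₀ = 7; p₀/q₀ = 7/1; p₀² − 51·q₀² = 49 − 51 = -2.
  k = 1: m = 7, d = 2, a = ⌊(7 + 7)/2⌋ = 7; p/q = (7·7 + 1)/(7·1 + 0) = 50/7; p² − 51·q² = 2500 − 2499 = 1.
  The first convergent with p² − 51·q² = 1 gives the fundamental solution (x₁, y₁) = (50, 7).
Step 2: Apply the recurrence (x_{n+1}, y_{n+1}) = (x₁x_n + 51y₁y_n, x₁y_n + y₁x_n) repeatedly.
  From (x_1, y_1) = (50, 7): x_2 = 50·50 + 51·7·7 = 4999; y_2 = 50·7 + 7·50 = 700.
  From (x_2, y_2) = (4999, 700): x_3 = 50·4999 + 51·7·700 = 499850; y_3 = 50·700 + 7·4999 = 69993.
  From (x_3, y_3) = (499850, 69993): x_4 = 50·499850 + 51·7·69993 = 49980001; y_4 = 50·69993 + 7·499850 = 6998600.
  From (x_4, y_4) = (49980001, 6998600): x_5 = 50·49980001 + 51·7·6998600 = 4997500250; y_5 = 50·6998600 + 7·49980001 = 699790007.
Step 3: Verify x_5² - 51·y_5² = 24975008748750062500 - 24975008748750062499 = 1 (should be 1). ✓

(x_1, y_1) = (50, 7); (x_5, y_5) = (4997500250, 699790007).


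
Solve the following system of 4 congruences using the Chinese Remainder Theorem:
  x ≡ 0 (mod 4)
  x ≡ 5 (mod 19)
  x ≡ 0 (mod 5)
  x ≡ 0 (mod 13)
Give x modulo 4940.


Product of moduli M = 4 · 19 · 5 · 13 = 4940.
Merge one congruence at a time:
  Start: x ≡ 0 (mod 4).
  Combine with x ≡ 5 (mod 19); new modulus lcm = 76.
    Write x = 0 + 4·t and substitute into x ≡ 5 (mod 19): 4·t ≡ 5 − 0 = 5 (mod 19).
    The inverse of 4 mod 19 is 5 (since 4·5 = 20 = 1·19 + 1), so t ≡ 5·5 = 25 ≡ 6 (mod 19).
    Then x = 0 + 4·6 = 24, valid modulo lcm(4, 19) = 76: x ≡ 24 (mod 76).
  Combine with x ≡ 0 (mod 5); new modulus lcm = 380.
    Write x = 24 + 76·t and substitute into x ≡ 0 (mod 5): 76·t ≡ 0 − 24 = -24 (mod 5).
    Reduce coefficients mod 5: 1·t ≡ 1 (mod 5).
    So t ≡ 1 (mod 5).
    Then x = 24 + 76·1 = 100, valid modulo lcm(76, 5) = 380: x ≡ 100 (mod 380).
  Combine with x ≡ 0 (mod 13); new modulus lcm = 4940.
    Write x = 100 + 380·t and substitute into x ≡ 0 (mod 13): 380·t ≡ 0 − 100 = -100 (mod 13).
    Reduce coefficients mod 13: 3·t ≡ 4 (mod 13).
    The inverse of 3 mod 13 is 9 (since 3·9 = 27 = 2·13 + 1), so t ≡ 9·4 = 36 ≡ 10 (mod 13).
    Then x = 100 + 380·10 = 3900, valid modulo lcm(380, 13) = 4940: x ≡ 3900 (mod 4940).
Verify against each original: 3900 mod 4 = 0, 3900 mod 19 = 5, 3900 mod 5 = 0, 3900 mod 13 = 0.

x ≡ 3900 (mod 4940).


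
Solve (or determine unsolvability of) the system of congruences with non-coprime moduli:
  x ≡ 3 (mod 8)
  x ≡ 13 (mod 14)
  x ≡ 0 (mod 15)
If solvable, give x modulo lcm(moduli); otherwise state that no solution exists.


Moduli 8, 14, 15 are not pairwise coprime, so CRT works modulo lcm(m_i) when all pairwise compatibility conditions hold.
Pairwise compatibility: gcd(m_i, m_j) must divide a_i - a_j for every pair.
Merge one congruence at a time:
  Start: x ≡ 3 (mod 8).
  Combine with x ≡ 13 (mod 14): gcd(8, 14) = 2; 13 - 3 = 10, which IS divisible by 2, so compatible.
    Write x = 3 + 8·t and substitute into x ≡ 13 (mod 14): 8·t ≡ 13 − 3 = 10 (mod 14).
    Divide the congruence (and modulus) by g = 2: 4·t ≡ 5 (mod 7).
    The inverse of 4 mod 7 is 2 (since 4·2 = 8 = 1·7 + 1), so t ≡ 2·5 = 10 ≡ 3 (mod 7).
    Then x = 3 + 8·3 = 27, valid modulo lcm(8, 14) = 56: x ≡ 27 (mod 56).
  Combine with x ≡ 0 (mod 15): gcd(56, 15) = 1; 0 - 27 = -27, which IS divisible by 1, so compatible.
    Write x = 27 + 56·t and substitute into x ≡ 0 (mod 15): 56·t ≡ 0 − 27 = -27 (mod 15).
    Reduce coefficients mod 15: 11·t ≡ 3 (mod 15).
    The inverse of 11 mod 15 is 11 (since 11·11 = 121 = 8·15 + 1), so t ≡ 11·3 = 33 ≡ 3 (mod 15).
    Then x = 27 + 56·3 = 195, valid modulo lcm(56, 15) = 840: x ≡ 195 (mod 840).
Verify: 195 mod 8 = 3, 195 mod 14 = 13, 195 mod 15 = 0.

x ≡ 195 (mod 840).


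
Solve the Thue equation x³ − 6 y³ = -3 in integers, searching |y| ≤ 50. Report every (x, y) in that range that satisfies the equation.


The equation is x³ - 6y³ = -3. For fixed y, x³ = 6·y³ − 3, so a solution requires the RHS to be a perfect cube.
Strategy: iterate y from -50 to 50, compute RHS = 6·y³ − 3, and check whether it is a (positive or negative) perfect cube.
Check small values of y:
  y = 0: RHS = -3 is not a perfect cube.
  y = 1: RHS = 3 is not a perfect cube.
  y = -1: RHS = -9 is not a perfect cube.
  y = 2: RHS = 45 is not a perfect cube.
  y = -2: RHS = -51 is not a perfect cube.
  y = 3: RHS = 159 is not a perfect cube.
  y = -3: RHS = -165 is not a perfect cube.
Continuing the search up to |y| = 50 finds no solutions either.
No (x, y) in the scanned range satisfies the equation.

No integer solutions with |y| ≤ 50.
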